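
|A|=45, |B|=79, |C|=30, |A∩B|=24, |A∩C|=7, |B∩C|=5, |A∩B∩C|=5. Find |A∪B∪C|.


|A∪B∪C| = 45+79+30-24-7-5+5 = 123

|A∪B∪C| = 123


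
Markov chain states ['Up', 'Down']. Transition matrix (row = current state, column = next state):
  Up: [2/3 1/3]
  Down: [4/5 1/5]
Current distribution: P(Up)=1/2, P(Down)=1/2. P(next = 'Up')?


P(next=Up) = Σᵢ P(now=i)×P(i→Up)
= 1/2×2/3 + 1/2×4/5
= 1/3 + 2/5 = 11/15

P = 11/15 ≈ 0.7333


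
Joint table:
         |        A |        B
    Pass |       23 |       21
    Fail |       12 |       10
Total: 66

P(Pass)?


P(Pass) = (23+21)/66 = 44/66 = 2/3

P(Pass) = 2/3 ≈ 66.67%


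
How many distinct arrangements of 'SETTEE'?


Letters: 6, freq: {'S': 1, 'E': 3, 'T': 2}
6!/(1!×3!×2!) = 720/12 = 60

60


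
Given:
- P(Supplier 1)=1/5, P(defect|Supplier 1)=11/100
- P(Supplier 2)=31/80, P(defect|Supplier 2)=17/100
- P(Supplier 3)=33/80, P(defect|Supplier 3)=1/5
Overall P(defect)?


P(B) = Σ P(B|Aᵢ)×P(Aᵢ)
  11/100×1/5 = 11/500
  17/100×31/80 = 527/8000
  1/5×33/80 = 33/400
Sum = 1363/8000

P(defect) = 1363/8000 ≈ 17.04%


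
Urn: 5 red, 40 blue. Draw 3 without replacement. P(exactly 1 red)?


Hypergeometric: C(5,1)×C(40,2)/C(45,3)
= 5×780/14190 = 130/473

P(X=1) = 130/473 ≈ 27.48%


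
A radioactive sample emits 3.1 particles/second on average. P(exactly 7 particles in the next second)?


Poisson(λ=3.1): P(X=7) = e^(-λ)×λ^k/k!
= e^(-3.1) × 3.1^7 / 7!
≈ 0.04504920239 × 2751.2614111 / 5040 ≈ 0.024592

P(X=7) ≈ 0.024592 ≈ 2.46%


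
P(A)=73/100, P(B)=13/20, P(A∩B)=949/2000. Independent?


P(A)×P(B) = 949/2000
P(A∩B) = 949/2000
Equal ✓ → Independent

Yes, independent


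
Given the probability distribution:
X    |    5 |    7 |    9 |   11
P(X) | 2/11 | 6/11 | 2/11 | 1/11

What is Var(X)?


E[X] = 81/11
E[X²] = 57
Var(X) = E[X²] - (E[X])² = 57 - 6561/121 = 336/121

Var(X) = 336/121 ≈ 2.7769


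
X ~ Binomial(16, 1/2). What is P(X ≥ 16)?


P(X ≥ 16) = Σ P(X=i) for i=16..16
P(X=16) = 1/65536
Sum = 1/65536

P(X ≥ 16) = 1/65536 ≈ 0.00%


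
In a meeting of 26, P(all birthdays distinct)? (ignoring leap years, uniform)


P(all different) = Π(365-i)/365 for i=0..25
= (365/365)×(364/365)×...×(340/365)
= 0.401759

P ≈ 0.4018 ≈ 40.18%


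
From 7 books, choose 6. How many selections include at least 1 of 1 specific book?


Complement: C(7,6) - C(6,6) = 7 - 1 = 6

6


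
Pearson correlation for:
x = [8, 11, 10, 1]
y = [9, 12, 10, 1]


n=4, Σx=30, Σy=32, Σxy=305, Σx²=286, Σy²=326
r = (4×305 - 30×32)/√((4×286 - 30²)(4×326 - 32²))
= 260/√(244×280) = 260/√68320 ≈ 260/261.3809 ≈ 0.9947

r ≈ 0.9947


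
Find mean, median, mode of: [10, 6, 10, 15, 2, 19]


Sorted: [2, 6, 10, 10, 15, 19]
Mean = 62/6 = 31/3
Median = 10
Freq: {10: 2, 6: 1, 15: 1, 2: 1, 19: 1}
Mode: [10]

Mean=31/3, Median=10, Mode=10


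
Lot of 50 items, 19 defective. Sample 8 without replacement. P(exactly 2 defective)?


Hypergeometric: C(19,2)×C(31,6)/C(50,8)
= 171×736281/536878650 = 5995431/25565650

P(X=2) = 5995431/25565650 ≈ 23.45%


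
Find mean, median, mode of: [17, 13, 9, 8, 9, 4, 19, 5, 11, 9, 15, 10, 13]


Sorted: [4, 5, 8, 9, 9, 9, 10, 11, 13, 13, 15, 17, 19]
Mean = 142/13
Median = 10
Freq: {17: 1, 13: 2, 9: 3, 8: 1, 4: 1, 19: 1, 5: 1, 11: 1, 15: 1, 10: 1}
Mode: [9]

Mean=142/13, Median=10, Mode=9


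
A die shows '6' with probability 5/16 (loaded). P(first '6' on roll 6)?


Geometric: P(X=6) = (1-p)^(k-1)×p = (11/16)^5×5/16 = 805255/16777216

P(X=6) = 805255/16777216 ≈ 4.80%


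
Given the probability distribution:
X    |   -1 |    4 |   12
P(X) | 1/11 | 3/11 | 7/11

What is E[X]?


E[X] = Σ x·P(X=x)
= (-1)×(1/11) + (4)×(3/11) + (12)×(7/11)
= 95/11

E[X] = 95/11


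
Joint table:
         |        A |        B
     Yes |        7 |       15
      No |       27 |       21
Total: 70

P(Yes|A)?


P(Yes|A) = 7/(7+27) = 7/34

P = 7/34 ≈ 20.59%


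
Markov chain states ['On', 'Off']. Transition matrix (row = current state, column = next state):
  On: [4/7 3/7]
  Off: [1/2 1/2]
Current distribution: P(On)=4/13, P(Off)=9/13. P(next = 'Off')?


P(next=Off) = Σᵢ P(now=i)×P(i→Off)
= 4/13×3/7 + 9/13×1/2
= 12/91 + 9/26 = 87/182

P = 87/182 ≈ 0.4780


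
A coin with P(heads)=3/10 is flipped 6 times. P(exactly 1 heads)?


Binomial: P(X=1) = C(6,1)×p^1×(1-p)^5
= 6 × 3/10 × 16807/100000 = 151263/500000

P(X=1) = 151263/500000 ≈ 30.25%


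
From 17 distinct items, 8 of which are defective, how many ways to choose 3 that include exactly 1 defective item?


Choose 1 of the 8 defective items and 2 of the other 9 items:
C(8,1)×C(9,2) = 8×36 = 288

288


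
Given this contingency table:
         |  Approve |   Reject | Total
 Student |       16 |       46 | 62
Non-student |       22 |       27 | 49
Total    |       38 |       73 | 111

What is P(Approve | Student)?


P(Approve | Student) = 16/(16+46) = 16/62 = 8/31

P(Approve|Student) = 8/31 ≈ 25.81%


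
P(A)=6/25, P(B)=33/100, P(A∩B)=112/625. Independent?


P(A)×P(B) = 99/1250
P(A∩B) = 112/625
Not equal → NOT independent

No, not independent


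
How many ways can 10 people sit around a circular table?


Circular arrangements of 10 distinct objects: fix one position to break rotational symmetry.
(n-1)! = 9! = 362880

362880


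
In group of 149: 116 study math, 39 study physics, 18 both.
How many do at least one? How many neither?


|A∪B| = 116+39-18 = 137
Neither = 149-137 = 12

At least one: 137; Neither: 12


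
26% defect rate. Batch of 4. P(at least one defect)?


P(all good) = (37/50)^4 = 1874161/6250000
P(≥1 defect) = 4375839/6250000

P = 4375839/6250000 ≈ 70.01%


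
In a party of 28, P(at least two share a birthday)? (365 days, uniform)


P(all different) = Π(365-i)/365 for i=0..27
= 0.345539
P(match) = 1 - 0.345539 = 0.654461

P ≈ 0.6545 ≈ 65.45%


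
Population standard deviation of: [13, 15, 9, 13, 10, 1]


Mean = 61/6
  (13-61/6)²=289/36
  (15-61/6)²=841/36
  (9-61/6)²=49/36
  (13-61/6)²=289/36
  (10-61/6)²=1/36
  (1-61/6)²=3025/36
Σ(x-μ)² = 749/6
σ² = (749/6)/6 = 749/36

σ = √(749/36) ≈ 4.5613


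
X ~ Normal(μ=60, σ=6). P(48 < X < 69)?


z₁=(48-60)/6=-2.0, z₂=(69-60)/6=1.5
P = Φ(1.5) - Φ(-2.0) = 0.933193 - 0.022750 = 0.910443 ≈ 0.9104

P(48 < X < 69) ≈ 0.9104


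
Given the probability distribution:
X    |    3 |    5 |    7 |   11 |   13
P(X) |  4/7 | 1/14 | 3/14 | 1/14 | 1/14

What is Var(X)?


E[X] = 37/7
E[X²] = 267/7
Var(X) = E[X²] - (E[X])² = 267/7 - 1369/49 = 500/49

Var(X) = 500/49 ≈ 10.2041


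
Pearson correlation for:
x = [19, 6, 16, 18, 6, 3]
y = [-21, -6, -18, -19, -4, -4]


n=6, Σx=68, Σy=-72, Σxy=-1101, Σx²=1022, Σy²=1194
r = (6×(-1101) - 68×(-72))/√((6×1022 - 68²)(6×1194 - (-72)²))
= -1710/√(1508×1980) = -1710/√2985840 ≈ -1710/1727.9583 ≈ -0.9896

r ≈ -0.9896


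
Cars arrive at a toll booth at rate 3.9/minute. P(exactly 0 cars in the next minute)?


Poisson(λ=3.9): P(X=0) = e^(-λ)×λ^k/k!
= e^(-3.9) × 3.9^0 / 0!
≈ 0.02024191145 × 1 / 1 ≈ 0.020242

P(X=0) ≈ 0.020242 ≈ 2.02%


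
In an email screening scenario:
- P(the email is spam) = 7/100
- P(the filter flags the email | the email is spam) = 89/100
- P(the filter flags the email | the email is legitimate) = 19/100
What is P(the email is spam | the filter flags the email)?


Using Bayes' theorem:
P(A|B) = P(B|A)·P(A) / P(B)

P(the filter flags the email) = 89/100 × 7/100 + 19/100 × 93/100
= 623/10000 + 1767/10000 = 239/1000

P(the email is spam|the filter flags the email) = (623/10000) / (239/1000) = 623/2390

P(the email is spam|the filter flags the email) = 623/2390 ≈ 26.07%


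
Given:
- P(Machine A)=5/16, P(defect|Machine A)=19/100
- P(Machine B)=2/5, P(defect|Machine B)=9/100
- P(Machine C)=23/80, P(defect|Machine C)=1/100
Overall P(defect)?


P(B) = Σ P(B|Aᵢ)×P(Aᵢ)
  19/100×5/16 = 19/320
  9/100×2/5 = 9/250
  1/100×23/80 = 23/8000
Sum = 393/4000

P(defect) = 393/4000 ≈ 9.83%


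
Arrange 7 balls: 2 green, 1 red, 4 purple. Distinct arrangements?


7!/(2!×1!×4!) = 105

105


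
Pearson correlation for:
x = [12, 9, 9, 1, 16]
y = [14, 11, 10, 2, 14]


n=5, Σx=47, Σy=51, Σxy=583, Σx²=563, Σy²=617
r = (5×583 - 47×51)/√((5×563 - 47²)(5×617 - 51²))
= 518/√(606×484) = 518/√293304 ≈ 518/541.5755 ≈ 0.9565

r ≈ 0.9565


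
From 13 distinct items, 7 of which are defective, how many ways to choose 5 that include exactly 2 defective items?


Choose 2 of the 7 defective items and 3 of the other 6 items:
C(7,2)×C(6,3) = 21×20 = 420

420


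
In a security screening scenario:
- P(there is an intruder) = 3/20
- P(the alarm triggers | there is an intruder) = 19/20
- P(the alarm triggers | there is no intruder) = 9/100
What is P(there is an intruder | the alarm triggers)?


Using Bayes' theorem:
P(A|B) = P(B|A)·P(A) / P(B)

P(the alarm triggers) = 19/20 × 3/20 + 9/100 × 17/20
= 57/400 + 153/2000 = 219/1000

P(there is an intruder|the alarm triggers) = (57/400) / (219/1000) = 95/146

P(there is an intruder|the alarm triggers) = 95/146 ≈ 65.07%


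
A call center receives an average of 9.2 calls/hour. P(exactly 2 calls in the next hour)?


Poisson(λ=9.2): P(X=2) = e^(-λ)×λ^k/k!
= e^(-9.2) × 9.2^2 / 2!
≈ 0.0001010394018 × 84.64 / 2 ≈ 0.004276

P(X=2) ≈ 0.004276 ≈ 0.43%


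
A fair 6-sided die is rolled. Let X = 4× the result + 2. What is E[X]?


E[die] = (1+6)/2 = 7/2
E[X] = 4×7/2 + 2 = 16

E[X] = 16


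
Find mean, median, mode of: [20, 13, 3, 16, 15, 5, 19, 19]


Sorted: [3, 5, 13, 15, 16, 19, 19, 20]
Mean = 110/8 = 55/4
Median = 31/2
Freq: {20: 1, 13: 1, 3: 1, 16: 1, 15: 1, 5: 1, 19: 2}
Mode: [19]

Mean=55/4, Median=31/2, Mode=19


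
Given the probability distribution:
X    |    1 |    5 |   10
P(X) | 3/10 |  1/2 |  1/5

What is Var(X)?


E[X] = 24/5
E[X²] = 164/5
Var(X) = E[X²] - (E[X])² = 164/5 - 576/25 = 244/25

Var(X) = 244/25 ≈ 9.7600


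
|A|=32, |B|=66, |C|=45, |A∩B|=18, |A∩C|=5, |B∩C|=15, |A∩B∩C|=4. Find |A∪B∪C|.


|A∪B∪C| = 32+66+45-18-5-15+4 = 109

|A∪B∪C| = 109


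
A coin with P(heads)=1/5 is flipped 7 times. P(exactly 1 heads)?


Binomial: P(X=1) = C(7,1)×p^1×(1-p)^6
= 7 × 1/5 × 4096/15625 = 28672/78125

P(X=1) = 28672/78125 ≈ 36.70%


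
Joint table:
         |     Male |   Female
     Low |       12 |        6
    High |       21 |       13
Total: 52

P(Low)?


P(Low) = (12+6)/52 = 18/52 = 9/26

P(Low) = 9/26 ≈ 34.62%


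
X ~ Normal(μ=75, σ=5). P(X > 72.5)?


z = (72.5-75)/5 = -0.5
P(X > 72.5) = 1 - P(Z ≤ -0.5) = 1 - 0.3085 = 0.6915

P(X > 72.5) ≈ 0.6915


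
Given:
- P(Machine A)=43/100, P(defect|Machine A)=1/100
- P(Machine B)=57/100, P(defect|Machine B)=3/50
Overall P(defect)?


P(B) = Σ P(B|Aᵢ)×P(Aᵢ)
  1/100×43/100 = 43/10000
  3/50×57/100 = 171/5000
Sum = 77/2000

P(defect) = 77/2000 ≈ 3.85%


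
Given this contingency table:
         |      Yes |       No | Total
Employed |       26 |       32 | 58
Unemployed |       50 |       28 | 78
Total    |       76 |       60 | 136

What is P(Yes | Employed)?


P(Yes | Employed) = 26/(26+32) = 26/58 = 13/29

P(Yes|Employed) = 13/29 ≈ 44.83%


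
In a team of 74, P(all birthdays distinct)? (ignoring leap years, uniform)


P(all different) = Π(365-i)/365 for i=0..73
= (365/365)×(364/365)×...×(292/365)
= 0.000351

P ≈ 0.0004 ≈ 0.04%


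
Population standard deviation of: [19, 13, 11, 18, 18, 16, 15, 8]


Mean = 118/8 = 59/4
  (19-59/4)²=289/16
  (13-59/4)²=49/16
  (11-59/4)²=225/16
  (18-59/4)²=169/16
  (18-59/4)²=169/16
  (16-59/4)²=25/16
  (15-59/4)²=1/16
  (8-59/4)²=729/16
Σ(x-μ)² = 207/2
σ² = (207/2)/8 = 207/16

σ = √(207/16) ≈ 3.5969


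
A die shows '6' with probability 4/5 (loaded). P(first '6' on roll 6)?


Geometric: P(X=6) = (1-p)^(k-1)×p = (1/5)^5×4/5 = 4/15625

P(X=6) = 4/15625 ≈ 0.03%


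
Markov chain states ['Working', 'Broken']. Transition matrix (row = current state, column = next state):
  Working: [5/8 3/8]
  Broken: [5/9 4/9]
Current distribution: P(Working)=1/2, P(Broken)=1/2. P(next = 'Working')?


P(next=Working) = Σᵢ P(now=i)×P(i→Working)
= 1/2×5/8 + 1/2×5/9
= 5/16 + 5/18 = 85/144

P = 85/144 ≈ 0.5903


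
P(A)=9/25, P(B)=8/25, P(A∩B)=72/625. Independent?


P(A)×P(B) = 72/625
P(A∩B) = 72/625
Equal ✓ → Independent

Yes, independent


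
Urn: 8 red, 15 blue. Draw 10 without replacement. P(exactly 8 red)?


Hypergeometric: C(8,8)×C(15,2)/C(23,10)
= 1×105/1144066 = 15/163438

P(X=8) = 15/163438 ≈ 0.01%


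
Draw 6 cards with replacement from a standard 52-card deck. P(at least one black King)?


P(not a black King) = 50/52 = 25/26
P(none in 6 draws) = (25/26)^6 = 244140625/308915776
P(≥1 black King) = 1 - 244140625/308915776 = 64775151/308915776

P = 64775151/308915776 ≈ 20.97%


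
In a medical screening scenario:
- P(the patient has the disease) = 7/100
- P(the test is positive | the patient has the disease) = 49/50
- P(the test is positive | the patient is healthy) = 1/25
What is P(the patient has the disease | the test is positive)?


Using Bayes' theorem:
P(A|B) = P(B|A)·P(A) / P(B)

P(the test is positive) = 49/50 × 7/100 + 1/25 × 93/100
= 343/5000 + 93/2500 = 529/5000

P(the patient has the disease|the test is positive) = (343/5000) / (529/5000) = 343/529

P(the patient has the disease|the test is positive) = 343/529 ≈ 64.84%


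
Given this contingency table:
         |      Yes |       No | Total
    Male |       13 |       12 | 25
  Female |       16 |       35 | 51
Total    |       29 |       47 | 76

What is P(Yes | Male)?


P(Yes | Male) = 13/(13+12) = 13/25

P(Yes|Male) = 13/25 ≈ 52.00%


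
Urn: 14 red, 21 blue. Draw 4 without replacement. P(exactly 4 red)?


Hypergeometric: C(14,4)×C(21,0)/C(35,4)
= 1001×1/52360 = 13/680

P(X=4) = 13/680 ≈ 1.91%


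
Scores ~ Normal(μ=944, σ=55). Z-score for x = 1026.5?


z = (x - μ)/σ = (1026.5 - 944)/55 = 1.5

z = 1.5


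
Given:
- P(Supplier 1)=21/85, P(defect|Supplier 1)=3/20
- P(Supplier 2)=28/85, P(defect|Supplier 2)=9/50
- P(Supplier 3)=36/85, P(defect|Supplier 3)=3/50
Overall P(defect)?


P(B) = Σ P(B|Aᵢ)×P(Aᵢ)
  3/20×21/85 = 63/1700
  9/50×28/85 = 126/2125
  3/50×36/85 = 54/2125
Sum = 207/1700

P(defect) = 207/1700 ≈ 12.18%


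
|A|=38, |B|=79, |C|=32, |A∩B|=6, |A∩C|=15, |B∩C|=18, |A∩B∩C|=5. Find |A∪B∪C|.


|A∪B∪C| = 38+79+32-6-15-18+5 = 115

|A∪B∪C| = 115


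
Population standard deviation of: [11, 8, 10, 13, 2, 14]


Mean = 58/6 = 29/3
  (11-29/3)²=16/9
  (8-29/3)²=25/9
  (10-29/3)²=1/9
  (13-29/3)²=100/9
  (2-29/3)²=529/9
  (14-29/3)²=169/9
Σ(x-μ)² = 280/3
σ² = (280/3)/6 = 140/9

σ = √(140/9) ≈ 3.9441


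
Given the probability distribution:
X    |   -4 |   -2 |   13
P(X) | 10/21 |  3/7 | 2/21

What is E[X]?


E[X] = Σ x·P(X=x)
= (-4)×(10/21) + (-2)×(3/7) + (13)×(2/21)
= -32/21

E[X] = -32/21


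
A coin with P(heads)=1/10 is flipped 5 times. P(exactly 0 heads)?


Binomial: P(X=0) = C(5,0)×p^0×(1-p)^5
= 1 × 1 × 59049/100000 = 59049/100000

P(X=0) = 59049/100000 ≈ 59.05%


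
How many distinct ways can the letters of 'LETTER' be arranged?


Letters: 6, freq: {'L': 1, 'E': 2, 'T': 2, 'R': 1}
6!/(1!×2!×2!×1!) = 720/4 = 180

180


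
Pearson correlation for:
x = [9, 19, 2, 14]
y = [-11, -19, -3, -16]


n=4, Σx=44, Σy=-49, Σxy=-690, Σx²=642, Σy²=747
r = (4×(-690) - 44×(-49))/√((4×642 - 44²)(4×747 - (-49)²))
= -604/√(632×587) = -604/√370984 ≈ -604/609.0846 ≈ -0.9917

r ≈ -0.9917


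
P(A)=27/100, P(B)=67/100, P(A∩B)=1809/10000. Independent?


P(A)×P(B) = 1809/10000
P(A∩B) = 1809/10000
Equal ✓ → Independent

Yes, independent


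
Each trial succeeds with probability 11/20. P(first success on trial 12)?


Geometric: P(X=12) = (1-p)^(k-1)×p = (9/20)^11×11/20 = 345191655699/4096000000000000

P(X=12) = 345191655699/4096000000000000 ≈ 0.01%


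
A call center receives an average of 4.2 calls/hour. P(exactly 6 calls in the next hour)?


Poisson(λ=4.2): P(X=6) = e^(-λ)×λ^k/k!
= e^(-4.2) × 4.2^6 / 6!
≈ 0.01499557682 × 5489.031744 / 720 ≈ 0.114321

P(X=6) ≈ 0.114321 ≈ 11.43%


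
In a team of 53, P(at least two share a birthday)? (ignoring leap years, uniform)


P(all different) = Π(365-i)/365 for i=0..52
= 0.018862
P(match) = 1 - 0.018862 = 0.981138

P ≈ 0.9811 ≈ 98.11%


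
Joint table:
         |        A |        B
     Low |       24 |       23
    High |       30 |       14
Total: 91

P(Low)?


P(Low) = (24+23)/91 = 47/91

P(Low) = 47/91 ≈ 51.65%


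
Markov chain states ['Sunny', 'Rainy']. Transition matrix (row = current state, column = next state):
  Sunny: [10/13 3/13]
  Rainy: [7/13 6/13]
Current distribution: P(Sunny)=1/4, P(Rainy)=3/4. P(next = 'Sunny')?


P(next=Sunny) = Σᵢ P(now=i)×P(i→Sunny)
= 1/4×10/13 + 3/4×7/13
= 5/26 + 21/52 = 31/52

P = 31/52 ≈ 0.5962


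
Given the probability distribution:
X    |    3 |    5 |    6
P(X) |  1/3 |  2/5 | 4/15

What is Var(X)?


E[X] = 23/5
E[X²] = 113/5
Var(X) = E[X²] - (E[X])² = 113/5 - 529/25 = 36/25

Var(X) = 36/25 ≈ 1.4400


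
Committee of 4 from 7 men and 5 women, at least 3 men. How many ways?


Count by #men:
  3M,1W: C(7,3)×C(5,1)=175
  4M,0W: C(7,4)×C(5,0)=35
Total = 210

210


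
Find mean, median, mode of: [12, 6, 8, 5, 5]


Sorted: [5, 5, 6, 8, 12]
Mean = 36/5
Median = 6
Freq: {12: 1, 6: 1, 8: 1, 5: 2}
Mode: [5]

Mean=36/5, Median=6, Mode=5


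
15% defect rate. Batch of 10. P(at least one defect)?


P(all good) = (17/20)^10 = 2015993900449/10240000000000
P(≥1 defect) = 8224006099551/10240000000000

P = 8224006099551/10240000000000 ≈ 80.31%


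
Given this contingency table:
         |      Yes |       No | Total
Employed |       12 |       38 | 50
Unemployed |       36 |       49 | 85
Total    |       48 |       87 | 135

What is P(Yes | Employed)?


P(Yes | Employed) = 12/(12+38) = 12/50 = 6/25

P(Yes|Employed) = 6/25 ≈ 24.00%


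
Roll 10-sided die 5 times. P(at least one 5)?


P(no 5)^5 = (9/10)^5 = 59049/100000
P(≥1) = 1 - 59049/100000 = 40951/100000

P = 40951/100000 ≈ 40.95%


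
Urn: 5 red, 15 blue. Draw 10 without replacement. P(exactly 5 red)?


Hypergeometric: C(5,5)×C(15,5)/C(20,10)
= 1×3003/184756 = 21/1292

P(X=5) = 21/1292 ≈ 1.63%


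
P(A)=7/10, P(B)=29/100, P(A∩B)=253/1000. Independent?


P(A)×P(B) = 203/1000
P(A∩B) = 253/1000
Not equal → NOT independent

No, not independent


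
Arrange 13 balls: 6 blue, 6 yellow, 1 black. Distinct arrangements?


13!/(6!×6!×1!) = 12012

12012


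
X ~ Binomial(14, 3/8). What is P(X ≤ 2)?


P(X ≤ 2) = Σ P(X=i) for i=0..2
P(X=0) = 6103515625/4398046511104
P(X=1) = 25634765625/2199023255552
P(X=2) = 199951171875/4398046511104
Sum = 128662109375/2199023255552

P(X ≤ 2) = 128662109375/2199023255552 ≈ 5.85%


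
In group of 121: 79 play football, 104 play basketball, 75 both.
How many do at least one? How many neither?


|A∪B| = 79+104-75 = 108
Neither = 121-108 = 13

At least one: 108; Neither: 13


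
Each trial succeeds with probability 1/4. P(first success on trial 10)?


Geometric: P(X=10) = (1-p)^(k-1)×p = (3/4)^9×1/4 = 19683/1048576

P(X=10) = 19683/1048576 ≈ 1.88%


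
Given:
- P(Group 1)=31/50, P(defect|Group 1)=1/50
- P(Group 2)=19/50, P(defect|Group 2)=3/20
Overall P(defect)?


P(B) = Σ P(B|Aᵢ)×P(Aᵢ)
  1/50×31/50 = 31/2500
  3/20×19/50 = 57/1000
Sum = 347/5000

P(defect) = 347/5000 ≈ 6.94%


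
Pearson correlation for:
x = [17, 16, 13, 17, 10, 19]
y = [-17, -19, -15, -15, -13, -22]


n=6, Σx=92, Σy=-101, Σxy=-1591, Σx²=1464, Σy²=1753
r = (6×(-1591) - 92×(-101))/√((6×1464 - 92²)(6×1753 - (-101)²))
= -254/√(320×317) = -254/√101440 ≈ -254/318.4965 ≈ -0.7975

r ≈ -0.7975


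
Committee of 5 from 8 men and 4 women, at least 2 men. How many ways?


Count by #men:
  2M,3W: C(8,2)×C(4,3)=112
  3M,2W: C(8,3)×C(4,2)=336
  4M,1W: C(8,4)×C(4,1)=280
  5M,0W: C(8,5)×C(4,0)=56
Total = 784

784


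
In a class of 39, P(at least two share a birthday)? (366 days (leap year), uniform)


P(all different) = Π(366-i)/366 for i=0..38
= 0.122510
P(match) = 1 - 0.122510 = 0.877490

P ≈ 0.8775 ≈ 87.75%


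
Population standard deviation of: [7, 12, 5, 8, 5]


Mean = 37/5
  (7-37/5)²=4/25
  (12-37/5)²=529/25
  (5-37/5)²=144/25
  (8-37/5)²=9/25
  (5-37/5)²=144/25
Σ(x-μ)² = 166/5
σ² = (166/5)/5 = 166/25

σ = √(166/25) ≈ 2.5768


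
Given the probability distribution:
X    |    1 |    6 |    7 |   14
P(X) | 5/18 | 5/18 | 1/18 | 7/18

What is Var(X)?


E[X] = 70/9
E[X²] = 803/9
Var(X) = E[X²] - (E[X])² = 803/9 - 4900/81 = 2327/81

Var(X) = 2327/81 ≈ 28.7284


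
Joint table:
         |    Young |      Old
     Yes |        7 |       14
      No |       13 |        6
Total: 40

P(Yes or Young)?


P(Yes∨Young) = P(Yes) + P(Young) - P(Yes∧Young)
= (21 + 20 - 7)/40 = 34/40 = 17/20

P = 17/20 ≈ 85.00%


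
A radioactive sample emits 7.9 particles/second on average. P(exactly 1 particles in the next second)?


Poisson(λ=7.9): P(X=1) = e^(-λ)×λ^k/k!
= e^(-7.9) × 7.9^1 / 1!
≈ 0.0003707435405 × 7.9 / 1 ≈ 0.002929

P(X=1) ≈ 0.002929 ≈ 0.29%


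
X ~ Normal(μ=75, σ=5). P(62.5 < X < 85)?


z₁=(62.5-75)/5=-2.5, z₂=(85-75)/5=2.0
P = Φ(2.0) - Φ(-2.5) = 0.977250 - 0.006210 = 0.971040 ≈ 0.9710

P(62.5 < X < 85) ≈ 0.9710


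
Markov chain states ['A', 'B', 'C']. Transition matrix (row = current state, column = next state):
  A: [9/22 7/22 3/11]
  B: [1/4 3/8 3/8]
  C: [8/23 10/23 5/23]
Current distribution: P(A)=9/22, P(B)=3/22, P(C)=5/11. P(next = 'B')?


P(next=B) = Σᵢ P(now=i)×P(i→B)
= 9/22×7/22 + 3/22×3/8 + 5/11×10/23
= 63/484 + 9/176 + 50/253 = 16873/44528

P = 16873/44528 ≈ 0.3789


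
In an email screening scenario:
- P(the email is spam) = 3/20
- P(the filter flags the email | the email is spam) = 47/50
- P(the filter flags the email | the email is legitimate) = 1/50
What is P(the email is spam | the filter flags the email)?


Using Bayes' theorem:
P(A|B) = P(B|A)·P(A) / P(B)

P(the filter flags the email) = 47/50 × 3/20 + 1/50 × 17/20
= 141/1000 + 17/1000 = 79/500

P(the email is spam|the filter flags the email) = (141/1000) / (79/500) = 141/158

P(the email is spam|the filter flags the email) = 141/158 ≈ 89.24%


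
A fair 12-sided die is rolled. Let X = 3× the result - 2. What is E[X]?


E[die] = (1+12)/2 = 13/2
E[X] = 3×13/2 - 2 = 35/2

E[X] = 35/2


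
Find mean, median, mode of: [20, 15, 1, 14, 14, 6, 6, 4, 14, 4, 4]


Sorted: [1, 4, 4, 4, 6, 6, 14, 14, 14, 15, 20]
Mean = 102/11
Median = 6
Freq: {20: 1, 15: 1, 1: 1, 14: 3, 6: 2, 4: 3}
Mode: [4, 14]

Mean=102/11, Median=6, Mode=[4, 14]


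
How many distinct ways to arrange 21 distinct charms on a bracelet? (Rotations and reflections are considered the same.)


Free circular arrangements: rotations and reflections both identified.
(n-1)!/2 = 20!/2 = 2432902008176640000/2 = 1216451004088320000

1216451004088320000


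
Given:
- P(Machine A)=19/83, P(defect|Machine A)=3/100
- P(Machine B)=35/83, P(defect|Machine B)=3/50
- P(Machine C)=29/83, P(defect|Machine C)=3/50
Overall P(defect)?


P(B) = Σ P(B|Aᵢ)×P(Aᵢ)
  3/100×19/83 = 57/8300
  3/50×35/83 = 21/830
  3/50×29/83 = 87/4150
Sum = 441/8300

P(defect) = 441/8300 ≈ 5.31%


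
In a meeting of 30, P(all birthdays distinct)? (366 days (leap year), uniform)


P(all different) = Π(366-i)/366 for i=0..29
= (366/366)×(365/366)×...×(337/366)
= 0.294697

P ≈ 0.2947 ≈ 29.47%


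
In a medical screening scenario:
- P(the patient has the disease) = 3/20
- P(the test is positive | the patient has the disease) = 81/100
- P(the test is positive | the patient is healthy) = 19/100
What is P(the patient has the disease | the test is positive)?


Using Bayes' theorem:
P(A|B) = P(B|A)·P(A) / P(B)

P(the test is positive) = 81/100 × 3/20 + 19/100 × 17/20
= 243/2000 + 323/2000 = 283/1000

P(the patient has the disease|the test is positive) = (243/2000) / (283/1000) = 243/566

P(the patient has the disease|the test is positive) = 243/566 ≈ 42.93%


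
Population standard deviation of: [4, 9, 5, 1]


Mean = 19/4
  (4-19/4)²=9/16
  (9-19/4)²=289/16
  (5-19/4)²=1/16
  (1-19/4)²=225/16
Σ(x-μ)² = 131/4
σ² = (131/4)/4 = 131/16

σ = √(131/16) ≈ 2.8614


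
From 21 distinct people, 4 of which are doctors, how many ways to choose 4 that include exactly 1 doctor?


Choose 1 of the 4 doctors and 3 of the other 17 people:
C(4,1)×C(17,3) = 4×680 = 2720

2720


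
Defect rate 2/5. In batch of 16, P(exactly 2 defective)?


Binomial: P(X=2) = C(16,2)×p^2×(1-p)^14
= 120 × 4/25 × 4782969/6103515625 = 459165024/30517578125

P(X=2) = 459165024/30517578125 ≈ 1.50%


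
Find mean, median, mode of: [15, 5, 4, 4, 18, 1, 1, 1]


Sorted: [1, 1, 1, 4, 4, 5, 15, 18]
Mean = 49/8
Median = 4
Freq: {15: 1, 5: 1, 4: 2, 18: 1, 1: 3}
Mode: [1]

Mean=49/8, Median=4, Mode=1


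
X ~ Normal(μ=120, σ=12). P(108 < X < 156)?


z₁=(108-120)/12=-1.0, z₂=(156-120)/12=3.0
P = Φ(3.0) - Φ(-1.0) = 0.998650 - 0.158655 = 0.839995 ≈ 0.8400

P(108 < X < 156) ≈ 0.8400


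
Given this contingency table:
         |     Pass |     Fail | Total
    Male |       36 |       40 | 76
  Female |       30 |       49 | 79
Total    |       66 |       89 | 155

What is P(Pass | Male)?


P(Pass | Male) = 36/(36+40) = 36/76 = 9/19

P(Pass|Male) = 9/19 ≈ 47.37%


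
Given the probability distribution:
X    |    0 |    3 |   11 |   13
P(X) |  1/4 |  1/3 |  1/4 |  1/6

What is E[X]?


E[X] = Σ x·P(X=x)
= (0)×(1/4) + (3)×(1/3) + (11)×(1/4) + (13)×(1/6)
= 71/12

E[X] = 71/12


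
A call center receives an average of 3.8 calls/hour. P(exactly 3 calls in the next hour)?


Poisson(λ=3.8): P(X=3) = e^(-λ)×λ^k/k!
= e^(-3.8) × 3.8^3 / 3!
≈ 0.02237077186 × 54.872 / 6 ≈ 0.204588

P(X=3) ≈ 0.204588 ≈ 20.46%


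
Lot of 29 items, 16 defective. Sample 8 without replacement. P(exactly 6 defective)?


Hypergeometric: C(16,6)×C(13,2)/C(29,8)
= 8008×78/4292145 = 1456/10005

P(X=6) = 1456/10005 ≈ 14.55%


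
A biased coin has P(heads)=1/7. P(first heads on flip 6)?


Geometric: P(X=6) = (1-p)^(k-1)×p = (6/7)^5×1/7 = 7776/117649

P(X=6) = 7776/117649 ≈ 6.61%


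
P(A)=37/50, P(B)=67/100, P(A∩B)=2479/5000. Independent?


P(A)×P(B) = 2479/5000
P(A∩B) = 2479/5000
Equal ✓ → Independent

Yes, independent


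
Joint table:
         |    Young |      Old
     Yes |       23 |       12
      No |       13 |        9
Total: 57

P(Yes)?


P(Yes) = (23+12)/57 = 35/57

P(Yes) = 35/57 ≈ 61.40%


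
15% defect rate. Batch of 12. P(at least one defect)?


P(all good) = (17/20)^12 = 582622237229761/4096000000000000
P(≥1 defect) = 3513377762770239/4096000000000000

P = 3513377762770239/4096000000000000 ≈ 85.78%


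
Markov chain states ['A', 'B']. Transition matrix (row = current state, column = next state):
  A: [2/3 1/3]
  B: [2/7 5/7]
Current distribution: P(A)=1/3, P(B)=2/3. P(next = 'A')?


P(next=A) = Σᵢ P(now=i)×P(i→A)
= 1/3×2/3 + 2/3×2/7
= 2/9 + 4/21 = 26/63

P = 26/63 ≈ 0.4127


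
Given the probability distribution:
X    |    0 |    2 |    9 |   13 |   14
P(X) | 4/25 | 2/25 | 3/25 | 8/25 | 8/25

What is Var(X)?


E[X] = 247/25
E[X²] = 3171/25
Var(X) = E[X²] - (E[X])² = 3171/25 - 61009/625 = 18266/625

Var(X) = 18266/625 ≈ 29.2256


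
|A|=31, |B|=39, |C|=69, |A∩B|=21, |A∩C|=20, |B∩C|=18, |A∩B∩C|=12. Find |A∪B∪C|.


|A∪B∪C| = 31+39+69-21-20-18+12 = 92

|A∪B∪C| = 92


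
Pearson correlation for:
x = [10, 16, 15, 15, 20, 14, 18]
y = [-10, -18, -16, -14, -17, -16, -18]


n=7, Σx=108, Σy=-109, Σxy=-1726, Σx²=1726, Σy²=1745
r = (7×(-1726) - 108×(-109))/√((7×1726 - 108²)(7×1745 - (-109)²))
= -310/√(418×334) = -310/√139612 ≈ -310/373.6469 ≈ -0.8297

r ≈ -0.8297


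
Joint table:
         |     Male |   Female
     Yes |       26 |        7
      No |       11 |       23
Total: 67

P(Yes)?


P(Yes) = (26+7)/67 = 33/67

P(Yes) = 33/67 ≈ 49.25%


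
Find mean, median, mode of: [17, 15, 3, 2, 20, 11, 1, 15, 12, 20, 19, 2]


Sorted: [1, 2, 2, 3, 11, 12, 15, 15, 17, 19, 20, 20]
Mean = 137/12
Median = 27/2
Freq: {17: 1, 15: 2, 3: 1, 2: 2, 20: 2, 11: 1, 1: 1, 12: 1, 19: 1}
Mode: [2, 15, 20]

Mean=137/12, Median=27/2, Mode=[2, 15, 20]


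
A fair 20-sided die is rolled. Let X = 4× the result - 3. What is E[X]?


E[die] = (1+20)/2 = 21/2
E[X] = 4×21/2 - 3 = 39

E[X] = 39


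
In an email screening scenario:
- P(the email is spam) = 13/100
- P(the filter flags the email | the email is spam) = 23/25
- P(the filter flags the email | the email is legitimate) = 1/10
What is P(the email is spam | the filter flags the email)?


Using Bayes' theorem:
P(A|B) = P(B|A)·P(A) / P(B)

P(the filter flags the email) = 23/25 × 13/100 + 1/10 × 87/100
= 299/2500 + 87/1000 = 1033/5000

P(the email is spam|the filter flags the email) = (299/2500) / (1033/5000) = 598/1033

P(the email is spam|the filter flags the email) = 598/1033 ≈ 57.89%


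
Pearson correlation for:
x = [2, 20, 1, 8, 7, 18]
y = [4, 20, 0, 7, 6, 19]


n=6, Σx=56, Σy=56, Σxy=848, Σx²=842, Σy²=862
r = (6×848 - 56×56)/√((6×842 - 56²)(6×862 - 56²))
= 1952/√(1916×2036) = 1952/√3900976 ≈ 1952/1975.0889 ≈ 0.9883

r ≈ 0.9883


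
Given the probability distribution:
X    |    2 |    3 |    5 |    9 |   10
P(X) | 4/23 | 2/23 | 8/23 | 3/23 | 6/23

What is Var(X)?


E[X] = 141/23
E[X²] = 1077/23
Var(X) = E[X²] - (E[X])² = 1077/23 - 19881/529 = 4890/529

Var(X) = 4890/529 ≈ 9.2439


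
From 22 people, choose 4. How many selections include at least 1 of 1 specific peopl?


Complement: C(22,4) - C(21,4) = 7315 - 5985 = 1330

1330


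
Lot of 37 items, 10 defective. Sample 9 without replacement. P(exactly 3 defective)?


Hypergeometric: C(10,3)×C(27,6)/C(37,9)
= 120×296010/124403620 = 161460/565471

P(X=3) = 161460/565471 ≈ 28.55%


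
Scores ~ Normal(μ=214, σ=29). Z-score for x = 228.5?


z = (x - μ)/σ = (228.5 - 214)/29 = 0.5

z = 0.5


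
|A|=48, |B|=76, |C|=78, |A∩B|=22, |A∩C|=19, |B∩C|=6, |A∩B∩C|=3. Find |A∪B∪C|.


|A∪B∪C| = 48+76+78-22-19-6+3 = 158

|A∪B∪C| = 158


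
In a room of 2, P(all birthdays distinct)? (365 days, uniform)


P(all different) = Π(365-i)/365 for i=0..1
= (365/365)×(364/365)×...×(364/365)
= 0.997260

P ≈ 0.9973 ≈ 99.73%


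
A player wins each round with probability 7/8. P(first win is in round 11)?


Geometric: P(X=11) = (1-p)^(k-1)×p = (1/8)^10×7/8 = 7/8589934592

P(X=11) = 7/8589934592 ≈ 0.00%


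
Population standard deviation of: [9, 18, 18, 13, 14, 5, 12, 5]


Mean = 94/8 = 47/4
  (9-47/4)²=121/16
  (18-47/4)²=625/16
  (18-47/4)²=625/16
  (13-47/4)²=25/16
  (14-47/4)²=81/16
  (5-47/4)²=729/16
  (12-47/4)²=1/16
  (5-47/4)²=729/16
Σ(x-μ)² = 367/2
σ² = (367/2)/8 = 367/16

σ = √(367/16) ≈ 4.7893


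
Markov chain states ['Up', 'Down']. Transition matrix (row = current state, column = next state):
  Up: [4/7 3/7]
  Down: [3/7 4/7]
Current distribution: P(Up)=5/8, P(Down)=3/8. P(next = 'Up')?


P(next=Up) = Σᵢ P(now=i)×P(i→Up)
= 5/8×4/7 + 3/8×3/7
= 5/14 + 9/56 = 29/56

P = 29/56 ≈ 0.5179


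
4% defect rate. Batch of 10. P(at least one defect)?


P(all good) = (24/25)^10 = 63403380965376/95367431640625
P(≥1 defect) = 31964050675249/95367431640625

P = 31964050675249/95367431640625 ≈ 33.52%


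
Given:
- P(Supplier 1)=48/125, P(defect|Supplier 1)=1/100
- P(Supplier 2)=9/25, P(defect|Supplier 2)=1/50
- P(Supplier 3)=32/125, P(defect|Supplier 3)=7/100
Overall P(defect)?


P(B) = Σ P(B|Aᵢ)×P(Aᵢ)
  1/100×48/125 = 12/3125
  1/50×9/25 = 9/1250
  7/100×32/125 = 56/3125
Sum = 181/6250

P(defect) = 181/6250 ≈ 2.90%


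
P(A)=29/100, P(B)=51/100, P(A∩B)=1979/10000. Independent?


P(A)×P(B) = 1479/10000
P(A∩B) = 1979/10000
Not equal → NOT independent

No, not independent


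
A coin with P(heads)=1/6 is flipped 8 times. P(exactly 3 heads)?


Binomial: P(X=3) = C(8,3)×p^3×(1-p)^5
= 56 × 1/216 × 3125/7776 = 21875/209952

P(X=3) = 21875/209952 ≈ 10.42%


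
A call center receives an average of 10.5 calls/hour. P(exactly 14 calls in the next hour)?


Poisson(λ=10.5): P(X=14) = e^(-λ)×λ^k/k!
= e^(-10.5) × 10.5^14 / 14!
≈ 2.753644935e-05 × 1.97993159944e+14 / 87178291200 ≈ 0.062539

P(X=14) ≈ 0.062539 ≈ 6.25%


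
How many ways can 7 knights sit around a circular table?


Circular arrangements of 7 distinct objects: fix one position to break rotational symmetry.
(n-1)! = 6! = 720

720


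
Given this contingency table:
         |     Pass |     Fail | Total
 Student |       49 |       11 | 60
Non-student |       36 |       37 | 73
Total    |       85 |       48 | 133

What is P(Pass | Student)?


P(Pass | Student) = 49/(49+11) = 49/60

P(Pass|Student) = 49/60 ≈ 81.67%


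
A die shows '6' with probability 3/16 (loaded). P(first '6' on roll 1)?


Geometric: P(X=1) = (1-p)^(k-1)×p = (13/16)^0×3/16 = 3/16

P(X=1) = 3/16 ≈ 18.75%


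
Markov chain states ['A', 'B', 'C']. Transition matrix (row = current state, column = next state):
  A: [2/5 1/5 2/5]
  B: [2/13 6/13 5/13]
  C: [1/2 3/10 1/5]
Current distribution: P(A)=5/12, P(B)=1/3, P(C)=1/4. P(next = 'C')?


P(next=C) = Σᵢ P(now=i)×P(i→C)
= 5/12×2/5 + 1/3×5/13 + 1/4×1/5
= 1/6 + 5/39 + 1/20 = 269/780

P = 269/780 ≈ 0.3449


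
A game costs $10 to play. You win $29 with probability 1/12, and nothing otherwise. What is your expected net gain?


E[gain] = (29-10)×1/12 + (-10)×11/12
= 19/12 - 55/6 = -91/12

Expected net gain = $-91/12 ≈ $-7.58


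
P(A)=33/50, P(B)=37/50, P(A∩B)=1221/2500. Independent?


P(A)×P(B) = 1221/2500
P(A∩B) = 1221/2500
Equal ✓ → Independent

Yes, independent


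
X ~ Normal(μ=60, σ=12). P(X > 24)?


z = (24-60)/12 = -3.0
P(X > 24) = 1 - P(Z ≤ -3.0) = 1 - 0.0013 = 0.9987

P(X > 24) ≈ 0.9987


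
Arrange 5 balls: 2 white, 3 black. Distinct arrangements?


5!/(2!×3!) = 10

10


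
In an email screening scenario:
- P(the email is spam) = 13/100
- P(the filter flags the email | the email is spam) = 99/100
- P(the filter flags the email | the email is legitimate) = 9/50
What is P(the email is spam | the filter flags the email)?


Using Bayes' theorem:
P(A|B) = P(B|A)·P(A) / P(B)

P(the filter flags the email) = 99/100 × 13/100 + 9/50 × 87/100
= 1287/10000 + 783/5000 = 2853/10000

P(the email is spam|the filter flags the email) = (1287/10000) / (2853/10000) = 143/317

P(the email is spam|the filter flags the email) = 143/317 ≈ 45.11%


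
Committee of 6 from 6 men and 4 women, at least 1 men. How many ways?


Count by #men:
  2M,4W: C(6,2)×C(4,4)=15
  3M,3W: C(6,3)×C(4,3)=80
  4M,2W: C(6,4)×C(4,2)=90
  5M,1W: C(6,5)×C(4,1)=24
  6M,0W: C(6,6)×C(4,0)=1
Total = 210

210


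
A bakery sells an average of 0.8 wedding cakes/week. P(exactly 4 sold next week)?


Poisson(λ=0.8): P(X=4) = e^(-λ)×λ^k/k!
= e^(-0.8) × 0.8^4 / 4!
≈ 0.4493289641 × 0.4096 / 24 ≈ 0.007669

P(X=4) ≈ 0.007669 ≈ 0.77%


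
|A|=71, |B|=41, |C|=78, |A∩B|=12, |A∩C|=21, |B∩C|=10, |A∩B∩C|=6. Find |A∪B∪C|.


|A∪B∪C| = 71+41+78-12-21-10+6 = 153

|A∪B∪C| = 153


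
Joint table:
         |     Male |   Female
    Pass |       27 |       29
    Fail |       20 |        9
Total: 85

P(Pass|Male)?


P(Pass|Male) = 27/(27+20) = 27/47

P = 27/47 ≈ 57.45%


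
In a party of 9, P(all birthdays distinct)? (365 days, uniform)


P(all different) = Π(365-i)/365 for i=0..8
= (365/365)×(364/365)×...×(357/365)
= 0.905376

P ≈ 0.9054 ≈ 90.54%


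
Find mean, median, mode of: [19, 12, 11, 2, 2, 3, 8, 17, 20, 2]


Sorted: [2, 2, 2, 3, 8, 11, 12, 17, 19, 20]
Mean = 96/10 = 48/5
Median = 19/2
Freq: {19: 1, 12: 1, 11: 1, 2: 3, 3: 1, 8: 1, 17: 1, 20: 1}
Mode: [2]

Mean=48/5, Median=19/2, Mode=2


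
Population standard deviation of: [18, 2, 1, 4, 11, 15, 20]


Mean = 71/7
  (18-71/7)²=3025/49
  (2-71/7)²=3249/49
  (1-71/7)²=4096/49
  (4-71/7)²=1849/49
  (11-71/7)²=36/49
  (15-71/7)²=1156/49
  (20-71/7)²=4761/49
Σ(x-μ)² = 2596/7
σ² = (2596/7)/7 = 2596/49

σ = √(2596/49) ≈ 7.2787


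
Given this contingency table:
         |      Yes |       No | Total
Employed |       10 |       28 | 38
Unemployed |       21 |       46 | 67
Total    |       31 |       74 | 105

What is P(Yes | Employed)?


P(Yes | Employed) = 10/(10+28) = 10/38 = 5/19

P(Yes|Employed) = 5/19 ≈ 26.32%


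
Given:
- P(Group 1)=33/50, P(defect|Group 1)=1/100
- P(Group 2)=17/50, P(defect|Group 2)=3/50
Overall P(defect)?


P(B) = Σ P(B|Aᵢ)×P(Aᵢ)
  1/100×33/50 = 33/5000
  3/50×17/50 = 51/2500
Sum = 27/1000

P(defect) = 27/1000 ≈ 2.70%


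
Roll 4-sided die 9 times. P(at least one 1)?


P(no 1)^9 = (3/4)^9 = 19683/262144
P(≥1) = 1 - 19683/262144 = 242461/262144

P = 242461/262144 ≈ 92.49%


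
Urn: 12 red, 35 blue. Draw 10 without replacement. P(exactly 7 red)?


Hypergeometric: C(12,7)×C(35,3)/C(47,10)
= 792×6545/5178066751 = 471240/470733341

P(X=7) = 471240/470733341 ≈ 0.10%


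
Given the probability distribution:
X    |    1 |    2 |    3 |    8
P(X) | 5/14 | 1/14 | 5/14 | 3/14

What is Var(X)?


E[X] = 23/7
E[X²] = 123/7
Var(X) = E[X²] - (E[X])² = 123/7 - 529/49 = 332/49

Var(X) = 332/49 ≈ 6.7755


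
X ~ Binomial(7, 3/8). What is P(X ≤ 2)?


P(X ≤ 2) = Σ P(X=i) for i=0..2
P(X=0) = 78125/2097152
P(X=1) = 328125/2097152
P(X=2) = 590625/2097152
Sum = 996875/2097152

P(X ≤ 2) = 996875/2097152 ≈ 47.53%


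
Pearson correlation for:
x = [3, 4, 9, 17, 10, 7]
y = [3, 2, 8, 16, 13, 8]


n=6, Σx=50, Σy=50, Σxy=547, Σx²=544, Σy²=566
r = (6×547 - 50×50)/√((6×544 - 50²)(6×566 - 50²))
= 782/√(764×896) = 782/√684544 ≈ 782/827.3717 ≈ 0.9452

r ≈ 0.9452


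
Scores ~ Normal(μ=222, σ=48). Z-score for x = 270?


z = (x - μ)/σ = (270 - 222)/48 = 1.0

z = 1.0


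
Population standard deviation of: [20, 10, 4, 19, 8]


Mean = 61/5
  (20-61/5)²=1521/25
  (10-61/5)²=121/25
  (4-61/5)²=1681/25
  (19-61/5)²=1156/25
  (8-61/5)²=441/25
Σ(x-μ)² = 984/5
σ² = (984/5)/5 = 984/25

σ = √(984/25) ≈ 6.2738


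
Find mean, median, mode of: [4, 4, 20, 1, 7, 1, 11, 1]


Sorted: [1, 1, 1, 4, 4, 7, 11, 20]
Mean = 49/8
Median = 4
Freq: {4: 2, 20: 1, 1: 3, 7: 1, 11: 1}
Mode: [1]

Mean=49/8, Median=4, Mode=1


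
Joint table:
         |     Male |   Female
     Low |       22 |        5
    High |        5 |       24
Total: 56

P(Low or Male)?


P(Low∨Male) = P(Low) + P(Male) - P(Low∧Male)
= (27 + 27 - 22)/56 = 32/56 = 4/7

P = 4/7 ≈ 57.14%


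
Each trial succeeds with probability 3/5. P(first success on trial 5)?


Geometric: P(X=5) = (1-p)^(k-1)×p = (2/5)^4×3/5 = 48/3125

P(X=5) = 48/3125 ≈ 1.54%


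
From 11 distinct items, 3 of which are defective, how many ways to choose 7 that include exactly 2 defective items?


Choose 2 of the 3 defective items and 5 of the other 8 items:
C(3,2)×C(8,5) = 3×56 = 168

168
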